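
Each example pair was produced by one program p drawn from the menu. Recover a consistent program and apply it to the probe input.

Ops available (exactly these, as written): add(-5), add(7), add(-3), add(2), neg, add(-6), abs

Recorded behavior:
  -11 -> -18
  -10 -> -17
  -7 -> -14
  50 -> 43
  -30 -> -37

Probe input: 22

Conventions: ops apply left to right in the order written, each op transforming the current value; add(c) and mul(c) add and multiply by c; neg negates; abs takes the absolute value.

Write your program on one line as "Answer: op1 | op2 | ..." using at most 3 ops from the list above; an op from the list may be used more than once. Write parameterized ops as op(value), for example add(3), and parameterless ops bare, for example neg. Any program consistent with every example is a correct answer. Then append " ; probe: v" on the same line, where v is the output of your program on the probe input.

add(-6) | add(2) | add(-3) ; probe: 15

Check, running the answer program on each example:
  -11 -> -17 -> -15 -> -18
  -10 -> -16 -> -14 -> -17
  -7 -> -13 -> -11 -> -14
  50 -> 44 -> 46 -> 43
  -30 -> -36 -> -34 -> -37
  probe: 22 -> 16 -> 18 -> 15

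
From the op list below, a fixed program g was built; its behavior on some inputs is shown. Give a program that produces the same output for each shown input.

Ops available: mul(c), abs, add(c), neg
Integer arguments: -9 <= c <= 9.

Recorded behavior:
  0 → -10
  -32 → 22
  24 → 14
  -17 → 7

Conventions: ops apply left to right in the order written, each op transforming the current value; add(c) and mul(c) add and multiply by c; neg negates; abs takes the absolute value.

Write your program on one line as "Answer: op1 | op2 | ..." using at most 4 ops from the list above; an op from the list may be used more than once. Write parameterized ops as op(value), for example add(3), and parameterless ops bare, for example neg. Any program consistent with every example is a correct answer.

abs | add(-3) | add(-7)

Check, running the answer program on each example:
  0 -> 0 -> -3 -> -10
  -32 -> 32 -> 29 -> 22
  24 -> 24 -> 21 -> 14
  -17 -> 17 -> 14 -> 7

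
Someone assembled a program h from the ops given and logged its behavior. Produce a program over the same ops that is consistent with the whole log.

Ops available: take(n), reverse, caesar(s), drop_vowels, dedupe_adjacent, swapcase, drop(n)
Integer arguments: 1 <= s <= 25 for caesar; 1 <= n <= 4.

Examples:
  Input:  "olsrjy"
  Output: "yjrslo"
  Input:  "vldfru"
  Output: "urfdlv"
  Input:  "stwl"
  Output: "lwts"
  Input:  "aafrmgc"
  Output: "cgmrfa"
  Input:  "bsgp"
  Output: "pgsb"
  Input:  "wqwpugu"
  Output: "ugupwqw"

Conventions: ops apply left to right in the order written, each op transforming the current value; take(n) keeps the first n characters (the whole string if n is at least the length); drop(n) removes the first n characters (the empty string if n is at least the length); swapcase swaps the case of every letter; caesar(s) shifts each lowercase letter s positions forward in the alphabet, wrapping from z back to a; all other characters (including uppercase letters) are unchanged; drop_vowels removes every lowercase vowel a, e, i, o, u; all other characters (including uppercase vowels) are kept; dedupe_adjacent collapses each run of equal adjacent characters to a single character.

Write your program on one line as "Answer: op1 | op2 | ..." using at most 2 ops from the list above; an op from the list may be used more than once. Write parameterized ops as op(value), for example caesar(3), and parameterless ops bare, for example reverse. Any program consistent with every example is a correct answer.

dedupe_adjacent | reverse

Check, running the answer program on each example:
  "olsrjy" -> "olsrjy" -> "yjrslo"
  "vldfru" -> "vldfru" -> "urfdlv"
  "stwl" -> "stwl" -> "lwts"
  "aafrmgc" -> "afrmgc" -> "cgmrfa"
  "bsgp" -> "bsgp" -> "pgsb"
  "wqwpugu" -> "wqwpugu" -> "ugupwqw"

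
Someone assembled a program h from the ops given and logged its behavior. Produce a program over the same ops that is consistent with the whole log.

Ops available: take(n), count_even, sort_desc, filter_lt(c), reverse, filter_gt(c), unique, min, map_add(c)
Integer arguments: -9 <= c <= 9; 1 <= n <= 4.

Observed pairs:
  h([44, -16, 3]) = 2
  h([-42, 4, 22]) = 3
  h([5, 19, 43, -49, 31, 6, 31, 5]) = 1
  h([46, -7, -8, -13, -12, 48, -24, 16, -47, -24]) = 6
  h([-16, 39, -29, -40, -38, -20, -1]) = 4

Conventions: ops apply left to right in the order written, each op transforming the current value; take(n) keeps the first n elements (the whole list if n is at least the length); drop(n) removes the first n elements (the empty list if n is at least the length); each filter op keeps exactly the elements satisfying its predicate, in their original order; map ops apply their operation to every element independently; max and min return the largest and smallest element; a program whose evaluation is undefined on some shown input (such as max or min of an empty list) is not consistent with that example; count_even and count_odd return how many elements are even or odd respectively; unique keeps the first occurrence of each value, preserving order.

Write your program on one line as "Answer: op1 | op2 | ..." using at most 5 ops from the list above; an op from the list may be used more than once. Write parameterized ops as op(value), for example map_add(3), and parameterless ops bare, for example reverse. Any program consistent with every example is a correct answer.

reverse | unique | reverse | sort_desc | count_even

Check, running the answer program on each example:
  [44, -16, 3] -> [3, -16, 44] -> [3, -16, 44] -> [44, -16, 3] -> [44, 3, -16] -> 2
  [-42, 4, 22] -> [22, 4, -42] -> [22, 4, -42] -> [-42, 4, 22] -> [22, 4, -42] -> 3
  [5, 19, 43, -49, 31, 6, 31, 5] -> [5, 31, 6, 31, -49, 43, 19, 5] -> [5, 31, 6, -49, 43, 19] -> [19, 43, -49, 6, 31, 5] -> [43, 31, 19, 6, 5, -49] -> 1
  [46, -7, -8, -13, -12, 48, -24, 16, -47, -24] -> [-24, -47, 16, -24, 48, -12, -13, -8, -7, 46] -> [-24, -47, 16, 48, -12, -13, -8, -7, 46] -> [46, -7, -8, -13, -12, 48, 16, -47, -24] -> [48, 46, 16, -7, -8, -12, -13, -24, -47] -> 6
  [-16, 39, -29, -40, -38, -20, -1] -> [-1, -20, -38, -40, -29, 39, -16] -> [-1, -20, -38, -40, -29, 39, -16] -> [-16, 39, -29, -40, -38, -20, -1] -> [39, -1, -16, -20, -29, -38, -40] -> 4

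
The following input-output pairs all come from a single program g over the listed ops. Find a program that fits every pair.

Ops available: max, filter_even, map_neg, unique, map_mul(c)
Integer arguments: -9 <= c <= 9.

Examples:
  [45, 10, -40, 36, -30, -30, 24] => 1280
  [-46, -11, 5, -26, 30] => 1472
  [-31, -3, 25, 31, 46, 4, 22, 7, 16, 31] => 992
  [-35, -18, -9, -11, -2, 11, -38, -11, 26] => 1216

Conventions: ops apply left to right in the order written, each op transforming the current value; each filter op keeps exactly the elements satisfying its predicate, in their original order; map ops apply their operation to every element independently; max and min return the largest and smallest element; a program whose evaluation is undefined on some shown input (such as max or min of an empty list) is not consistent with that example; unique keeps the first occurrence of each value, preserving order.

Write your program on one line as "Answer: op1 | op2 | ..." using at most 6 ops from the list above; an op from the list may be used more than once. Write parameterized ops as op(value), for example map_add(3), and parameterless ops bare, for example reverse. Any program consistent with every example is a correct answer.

map_mul(-4) | map_mul(-8) | unique | map_neg | max

Check, running the answer program on each example:
  [45, 10, -40, 36, -30, -30, 24] -> [-180, -40, 160, -144, 120, 120, -96] -> [1440, 320, -1280, 1152, -960, -960, 768] -> [1440, 320, -1280, 1152, -960, 768] -> [-1440, -320, 1280, -1152, 960, -768] -> 1280
  [-46, -11, 5, -26, 30] -> [184, 44, -20, 104, -120] -> [-1472, -352, 160, -832, 960] -> [-1472, -352, 160, -832, 960] -> [1472, 352, -160, 832, -960] -> 1472
  [-31, -3, 25, 31, 46, 4, 22, 7, 16, 31] -> [124, 12, -100, -124, -184, -16, -88, -28, -64, -124] -> [-992, -96, 800, 992, 1472, 128, 704, 224, 512, 992] -> [-992, -96, 800, 992, 1472, 128, 704, 224, 512] -> [992, 96, -800, -992, -1472, -128, -704, -224, -512] -> 992
  [-35, -18, -9, -11, -2, 11, -38, -11, 26] -> [140, 72, 36, 44, 8, -44, 152, 44, -104] -> [-1120, -576, -288, -352, -64, 352, -1216, -352, 832] -> [-1120, -576, -288, -352, -64, 352, -1216, 832] -> [1120, 576, 288, 352, 64, -352, 1216, -832] -> 1216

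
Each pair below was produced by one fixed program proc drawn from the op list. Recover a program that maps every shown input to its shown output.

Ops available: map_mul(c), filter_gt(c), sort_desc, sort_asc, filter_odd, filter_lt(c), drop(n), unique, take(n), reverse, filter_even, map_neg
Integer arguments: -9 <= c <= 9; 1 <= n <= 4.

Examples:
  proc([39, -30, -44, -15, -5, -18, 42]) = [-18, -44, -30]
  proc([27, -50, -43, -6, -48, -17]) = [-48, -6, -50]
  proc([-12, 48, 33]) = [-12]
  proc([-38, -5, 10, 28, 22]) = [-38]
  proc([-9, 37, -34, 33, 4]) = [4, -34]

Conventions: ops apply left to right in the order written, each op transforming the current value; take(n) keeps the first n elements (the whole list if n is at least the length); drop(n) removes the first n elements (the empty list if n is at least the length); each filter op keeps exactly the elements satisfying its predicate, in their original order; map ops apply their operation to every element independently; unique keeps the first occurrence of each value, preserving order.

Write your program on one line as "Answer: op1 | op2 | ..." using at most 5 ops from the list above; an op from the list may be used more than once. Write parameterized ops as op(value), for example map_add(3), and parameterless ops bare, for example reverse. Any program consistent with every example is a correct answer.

map_neg | filter_even | filter_gt(-8) | reverse | map_neg

Check, running the answer program on each example:
  [39, -30, -44, -15, -5, -18, 42] -> [-39, 30, 44, 15, 5, 18, -42] -> [30, 44, 18, -42] -> [30, 44, 18] -> [18, 44, 30] -> [-18, -44, -30]
  [27, -50, -43, -6, -48, -17] -> [-27, 50, 43, 6, 48, 17] -> [50, 6, 48] -> [50, 6, 48] -> [48, 6, 50] -> [-48, -6, -50]
  [-12, 48, 33] -> [12, -48, -33] -> [12, -48] -> [12] -> [12] -> [-12]
  [-38, -5, 10, 28, 22] -> [38, 5, -10, -28, -22] -> [38, -10, -28, -22] -> [38] -> [38] -> [-38]
  [-9, 37, -34, 33, 4] -> [9, -37, 34, -33, -4] -> [34, -4] -> [34, -4] -> [-4, 34] -> [4, -34]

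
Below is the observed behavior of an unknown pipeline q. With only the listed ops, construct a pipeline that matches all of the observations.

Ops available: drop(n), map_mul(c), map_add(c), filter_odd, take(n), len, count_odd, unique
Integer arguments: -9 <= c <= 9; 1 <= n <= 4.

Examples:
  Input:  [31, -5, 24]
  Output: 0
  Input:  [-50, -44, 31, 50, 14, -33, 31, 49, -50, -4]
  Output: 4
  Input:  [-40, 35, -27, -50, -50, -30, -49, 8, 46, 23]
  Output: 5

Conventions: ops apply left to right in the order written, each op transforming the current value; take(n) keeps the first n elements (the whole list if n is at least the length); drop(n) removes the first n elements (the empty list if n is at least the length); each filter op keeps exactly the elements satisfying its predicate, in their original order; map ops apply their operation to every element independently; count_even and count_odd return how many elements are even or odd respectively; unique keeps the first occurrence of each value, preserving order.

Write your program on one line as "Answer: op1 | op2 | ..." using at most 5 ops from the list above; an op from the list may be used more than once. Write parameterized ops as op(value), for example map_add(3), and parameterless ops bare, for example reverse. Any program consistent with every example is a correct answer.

map_add(3) | unique | drop(4) | len

Check, running the answer program on each example:
  [31, -5, 24] -> [34, -2, 27] -> [34, -2, 27] -> [] -> 0
  [-50, -44, 31, 50, 14, -33, 31, 49, -50, -4] -> [-47, -41, 34, 53, 17, -30, 34, 52, -47, -1] -> [-47, -41, 34, 53, 17, -30, 52, -1] -> [17, -30, 52, -1] -> 4
  [-40, 35, -27, -50, -50, -30, -49, 8, 46, 23] -> [-37, 38, -24, -47, -47, -27, -46, 11, 49, 26] -> [-37, 38, -24, -47, -27, -46, 11, 49, 26] -> [-27, -46, 11, 49, 26] -> 5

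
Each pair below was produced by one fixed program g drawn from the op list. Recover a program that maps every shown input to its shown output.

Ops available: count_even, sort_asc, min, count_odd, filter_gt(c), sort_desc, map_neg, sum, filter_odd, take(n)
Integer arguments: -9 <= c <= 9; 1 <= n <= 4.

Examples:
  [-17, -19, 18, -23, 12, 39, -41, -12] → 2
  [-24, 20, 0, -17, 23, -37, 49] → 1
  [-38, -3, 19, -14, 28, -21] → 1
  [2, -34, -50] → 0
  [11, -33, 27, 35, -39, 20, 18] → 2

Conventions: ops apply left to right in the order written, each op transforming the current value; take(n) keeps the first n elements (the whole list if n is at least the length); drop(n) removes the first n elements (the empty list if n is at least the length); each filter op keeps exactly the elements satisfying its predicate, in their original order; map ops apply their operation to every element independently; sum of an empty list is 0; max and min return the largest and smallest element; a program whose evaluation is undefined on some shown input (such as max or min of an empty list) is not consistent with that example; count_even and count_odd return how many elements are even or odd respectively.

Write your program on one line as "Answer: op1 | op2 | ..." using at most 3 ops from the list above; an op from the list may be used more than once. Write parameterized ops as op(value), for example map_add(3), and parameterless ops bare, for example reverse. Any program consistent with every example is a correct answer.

sort_desc | filter_gt(4) | count_even

Check, running the answer program on each example:
  [-17, -19, 18, -23, 12, 39, -41, -12] -> [39, 18, 12, -12, -17, -19, -23, -41] -> [39, 18, 12] -> 2
  [-24, 20, 0, -17, 23, -37, 49] -> [49, 23, 20, 0, -17, -24, -37] -> [49, 23, 20] -> 1
  [-38, -3, 19, -14, 28, -21] -> [28, 19, -3, -14, -21, -38] -> [28, 19] -> 1
  [2, -34, -50] -> [2, -34, -50] -> [] -> 0
  [11, -33, 27, 35, -39, 20, 18] -> [35, 27, 20, 18, 11, -33, -39] -> [35, 27, 20, 18, 11] -> 2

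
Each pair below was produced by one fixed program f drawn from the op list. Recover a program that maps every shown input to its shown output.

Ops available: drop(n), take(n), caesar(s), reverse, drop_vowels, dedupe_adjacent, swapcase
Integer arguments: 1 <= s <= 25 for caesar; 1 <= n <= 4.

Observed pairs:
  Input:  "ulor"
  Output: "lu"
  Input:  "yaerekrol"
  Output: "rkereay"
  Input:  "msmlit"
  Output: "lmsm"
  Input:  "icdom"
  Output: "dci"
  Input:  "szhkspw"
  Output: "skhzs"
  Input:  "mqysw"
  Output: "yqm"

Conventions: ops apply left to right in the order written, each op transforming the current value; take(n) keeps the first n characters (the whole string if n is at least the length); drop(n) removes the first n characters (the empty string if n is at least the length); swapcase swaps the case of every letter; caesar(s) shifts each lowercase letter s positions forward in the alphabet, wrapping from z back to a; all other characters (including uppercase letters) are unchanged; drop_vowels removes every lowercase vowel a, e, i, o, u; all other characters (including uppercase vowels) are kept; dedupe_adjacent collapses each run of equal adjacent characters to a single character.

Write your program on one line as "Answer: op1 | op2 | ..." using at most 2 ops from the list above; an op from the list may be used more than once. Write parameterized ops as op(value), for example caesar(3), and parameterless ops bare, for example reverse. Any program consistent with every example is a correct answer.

reverse | drop(2)

Check, running the answer program on each example:
  "ulor" -> "rolu" -> "lu"
  "yaerekrol" -> "lorkereay" -> "rkereay"
  "msmlit" -> "tilmsm" -> "lmsm"
  "icdom" -> "modci" -> "dci"
  "szhkspw" -> "wpskhzs" -> "skhzs"
  "mqysw" -> "wsyqm" -> "yqm"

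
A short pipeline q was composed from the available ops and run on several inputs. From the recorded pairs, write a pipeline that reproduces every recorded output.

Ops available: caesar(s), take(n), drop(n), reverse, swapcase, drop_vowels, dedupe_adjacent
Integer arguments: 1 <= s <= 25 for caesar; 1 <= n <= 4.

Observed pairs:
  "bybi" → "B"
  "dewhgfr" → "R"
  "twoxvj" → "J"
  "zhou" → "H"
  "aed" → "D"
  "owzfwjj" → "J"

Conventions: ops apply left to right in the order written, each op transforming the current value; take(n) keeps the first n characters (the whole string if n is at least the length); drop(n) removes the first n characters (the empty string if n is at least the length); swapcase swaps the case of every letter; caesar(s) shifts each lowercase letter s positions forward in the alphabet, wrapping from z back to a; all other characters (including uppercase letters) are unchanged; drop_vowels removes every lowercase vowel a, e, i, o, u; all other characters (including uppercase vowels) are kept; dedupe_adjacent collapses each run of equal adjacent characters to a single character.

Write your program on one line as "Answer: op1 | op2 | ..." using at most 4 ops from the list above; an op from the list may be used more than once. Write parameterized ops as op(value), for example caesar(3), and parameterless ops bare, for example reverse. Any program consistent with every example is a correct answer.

drop_vowels | swapcase | reverse | take(1)

Check, running the answer program on each example:
  "bybi" -> "byb" -> "BYB" -> "BYB" -> "B"
  "dewhgfr" -> "dwhgfr" -> "DWHGFR" -> "RFGHWD" -> "R"
  "twoxvj" -> "twxvj" -> "TWXVJ" -> "JVXWT" -> "J"
  "zhou" -> "zh" -> "ZH" -> "HZ" -> "H"
  "aed" -> "d" -> "D" -> "D" -> "D"
  "owzfwjj" -> "wzfwjj" -> "WZFWJJ" -> "JJWFZW" -> "J"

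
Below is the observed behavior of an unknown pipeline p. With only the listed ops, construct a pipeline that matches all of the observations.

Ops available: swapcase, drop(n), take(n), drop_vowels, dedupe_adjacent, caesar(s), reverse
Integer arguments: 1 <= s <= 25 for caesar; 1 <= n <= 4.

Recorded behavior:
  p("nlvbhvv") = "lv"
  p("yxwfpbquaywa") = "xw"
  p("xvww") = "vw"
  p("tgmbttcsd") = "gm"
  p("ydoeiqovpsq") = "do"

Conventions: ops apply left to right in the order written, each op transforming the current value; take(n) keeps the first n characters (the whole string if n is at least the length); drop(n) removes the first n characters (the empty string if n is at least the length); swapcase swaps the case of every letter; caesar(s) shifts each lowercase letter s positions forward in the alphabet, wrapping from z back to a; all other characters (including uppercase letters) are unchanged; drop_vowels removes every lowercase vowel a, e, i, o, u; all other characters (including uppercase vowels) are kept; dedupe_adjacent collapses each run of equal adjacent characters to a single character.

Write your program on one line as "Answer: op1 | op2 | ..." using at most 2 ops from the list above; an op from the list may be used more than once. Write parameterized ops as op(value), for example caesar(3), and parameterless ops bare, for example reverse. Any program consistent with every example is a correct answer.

drop(1) | take(2)

Check, running the answer program on each example:
  "nlvbhvv" -> "lvbhvv" -> "lv"
  "yxwfpbquaywa" -> "xwfpbquaywa" -> "xw"
  "xvww" -> "vww" -> "vw"
  "tgmbttcsd" -> "gmbttcsd" -> "gm"
  "ydoeiqovpsq" -> "doeiqovpsq" -> "do"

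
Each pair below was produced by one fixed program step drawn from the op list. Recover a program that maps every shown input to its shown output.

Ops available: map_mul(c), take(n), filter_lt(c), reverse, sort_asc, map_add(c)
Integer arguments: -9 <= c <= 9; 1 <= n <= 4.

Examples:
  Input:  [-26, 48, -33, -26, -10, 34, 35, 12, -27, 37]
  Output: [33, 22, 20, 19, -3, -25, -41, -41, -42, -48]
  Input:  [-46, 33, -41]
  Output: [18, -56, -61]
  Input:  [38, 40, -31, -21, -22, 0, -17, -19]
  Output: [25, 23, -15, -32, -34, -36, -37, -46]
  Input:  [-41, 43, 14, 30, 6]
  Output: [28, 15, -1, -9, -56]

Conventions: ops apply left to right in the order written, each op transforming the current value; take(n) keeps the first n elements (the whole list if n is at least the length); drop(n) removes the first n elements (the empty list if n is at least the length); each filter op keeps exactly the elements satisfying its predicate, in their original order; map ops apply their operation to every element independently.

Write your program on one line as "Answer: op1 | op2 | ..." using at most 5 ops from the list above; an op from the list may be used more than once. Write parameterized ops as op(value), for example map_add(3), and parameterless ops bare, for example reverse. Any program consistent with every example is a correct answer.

sort_asc | map_add(1) | map_add(-9) | reverse | map_add(-7)

Check, running the answer program on each example:
  [-26, 48, -33, -26, -10, 34, 35, 12, -27, 37] -> [-33, -27, -26, -26, -10, 12, 34, 35, 37, 48] -> [-32, -26, -25, -25, -9, 13, 35, 36, 38, 49] -> [-41, -35, -34, -34, -18, 4, 26, 27, 29, 40] -> [40, 29, 27, 26, 4, -18, -34, -34, -35, -41] -> [33, 22, 20, 19, -3, -25, -41, -41, -42, -48]
  [-46, 33, -41] -> [-46, -41, 33] -> [-45, -40, 34] -> [-54, -49, 25] -> [25, -49, -54] -> [18, -56, -61]
  [38, 40, -31, -21, -22, 0, -17, -19] -> [-31, -22, -21, -19, -17, 0, 38, 40] -> [-30, -21, -20, -18, -16, 1, 39, 41] -> [-39, -30, -29, -27, -25, -8, 30, 32] -> [32, 30, -8, -25, -27, -29, -30, -39] -> [25, 23, -15, -32, -34, -36, -37, -46]
  [-41, 43, 14, 30, 6] -> [-41, 6, 14, 30, 43] -> [-40, 7, 15, 31, 44] -> [-49, -2, 6, 22, 35] -> [35, 22, 6, -2, -49] -> [28, 15, -1, -9, -56]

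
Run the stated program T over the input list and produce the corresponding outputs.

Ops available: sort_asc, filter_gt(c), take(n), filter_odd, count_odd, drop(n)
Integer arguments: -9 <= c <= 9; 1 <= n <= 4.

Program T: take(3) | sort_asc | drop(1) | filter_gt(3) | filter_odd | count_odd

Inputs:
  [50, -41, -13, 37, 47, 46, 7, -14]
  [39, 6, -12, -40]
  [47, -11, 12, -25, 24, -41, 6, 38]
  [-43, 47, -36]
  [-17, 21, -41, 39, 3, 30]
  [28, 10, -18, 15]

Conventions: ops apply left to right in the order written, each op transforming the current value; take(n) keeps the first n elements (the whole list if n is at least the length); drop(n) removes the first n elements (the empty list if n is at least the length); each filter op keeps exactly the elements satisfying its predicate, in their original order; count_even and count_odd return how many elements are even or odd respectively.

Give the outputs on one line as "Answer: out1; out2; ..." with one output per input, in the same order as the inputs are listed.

Execution, op by op:
  [50, -41, -13, 37, 47, 46, 7, -14] -> [50, -41, -13] -> [-41, -13, 50] -> [-13, 50] -> [50] -> [] -> 0
  [39, 6, -12, -40] -> [39, 6, -12] -> [-12, 6, 39] -> [6, 39] -> [6, 39] -> [39] -> 1
  [47, -11, 12, -25, 24, -41, 6, 38] -> [47, -11, 12] -> [-11, 12, 47] -> [12, 47] -> [12, 47] -> [47] -> 1
  [-43, 47, -36] -> [-43, 47, -36] -> [-43, -36, 47] -> [-36, 47] -> [47] -> [47] -> 1
  [-17, 21, -41, 39, 3, 30] -> [-17, 21, -41] -> [-41, -17, 21] -> [-17, 21] -> [21] -> [21] -> 1
  [28, 10, -18, 15] -> [28, 10, -18] -> [-18, 10, 28] -> [10, 28] -> [10, 28] -> [] -> 0

0; 1; 1; 1; 1; 0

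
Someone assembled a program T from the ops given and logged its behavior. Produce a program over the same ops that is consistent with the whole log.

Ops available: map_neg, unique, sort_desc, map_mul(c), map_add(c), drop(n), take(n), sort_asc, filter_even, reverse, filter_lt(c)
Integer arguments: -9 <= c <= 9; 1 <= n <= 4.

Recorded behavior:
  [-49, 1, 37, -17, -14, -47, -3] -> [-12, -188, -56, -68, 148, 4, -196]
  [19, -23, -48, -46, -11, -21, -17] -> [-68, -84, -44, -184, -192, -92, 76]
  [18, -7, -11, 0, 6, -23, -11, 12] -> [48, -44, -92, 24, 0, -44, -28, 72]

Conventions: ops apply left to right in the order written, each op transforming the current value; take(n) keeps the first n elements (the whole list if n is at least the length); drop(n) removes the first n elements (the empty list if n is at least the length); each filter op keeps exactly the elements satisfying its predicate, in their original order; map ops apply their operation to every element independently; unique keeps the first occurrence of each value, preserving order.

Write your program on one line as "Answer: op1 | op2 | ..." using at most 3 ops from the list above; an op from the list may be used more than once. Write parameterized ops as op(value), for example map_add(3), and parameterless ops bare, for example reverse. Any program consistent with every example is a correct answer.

map_mul(4) | reverse

Check, running the answer program on each example:
  [-49, 1, 37, -17, -14, -47, -3] -> [-196, 4, 148, -68, -56, -188, -12] -> [-12, -188, -56, -68, 148, 4, -196]
  [19, -23, -48, -46, -11, -21, -17] -> [76, -92, -192, -184, -44, -84, -68] -> [-68, -84, -44, -184, -192, -92, 76]
  [18, -7, -11, 0, 6, -23, -11, 12] -> [72, -28, -44, 0, 24, -92, -44, 48] -> [48, -44, -92, 24, 0, -44, -28, 72]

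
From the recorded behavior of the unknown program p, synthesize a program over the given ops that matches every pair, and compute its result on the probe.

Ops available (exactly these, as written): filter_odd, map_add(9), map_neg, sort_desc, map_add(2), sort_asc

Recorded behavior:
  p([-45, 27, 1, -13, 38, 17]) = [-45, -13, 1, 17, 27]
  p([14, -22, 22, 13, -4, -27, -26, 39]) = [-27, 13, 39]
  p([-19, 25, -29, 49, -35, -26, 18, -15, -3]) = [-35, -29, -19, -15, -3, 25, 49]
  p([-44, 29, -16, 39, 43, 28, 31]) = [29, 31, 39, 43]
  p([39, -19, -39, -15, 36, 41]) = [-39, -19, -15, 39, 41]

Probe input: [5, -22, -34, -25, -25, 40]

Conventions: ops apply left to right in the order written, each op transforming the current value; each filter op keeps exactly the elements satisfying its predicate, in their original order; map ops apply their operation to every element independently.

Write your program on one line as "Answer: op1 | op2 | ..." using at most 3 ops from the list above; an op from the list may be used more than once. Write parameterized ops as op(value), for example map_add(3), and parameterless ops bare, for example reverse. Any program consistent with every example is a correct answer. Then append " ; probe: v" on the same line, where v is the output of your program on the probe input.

sort_asc | filter_odd ; probe: [-25, -25, 5]

Check, running the answer program on each example:
  [-45, 27, 1, -13, 38, 17] -> [-45, -13, 1, 17, 27, 38] -> [-45, -13, 1, 17, 27]
  [14, -22, 22, 13, -4, -27, -26, 39] -> [-27, -26, -22, -4, 13, 14, 22, 39] -> [-27, 13, 39]
  [-19, 25, -29, 49, -35, -26, 18, -15, -3] -> [-35, -29, -26, -19, -15, -3, 18, 25, 49] -> [-35, -29, -19, -15, -3, 25, 49]
  [-44, 29, -16, 39, 43, 28, 31] -> [-44, -16, 28, 29, 31, 39, 43] -> [29, 31, 39, 43]
  [39, -19, -39, -15, 36, 41] -> [-39, -19, -15, 36, 39, 41] -> [-39, -19, -15, 39, 41]
  probe: [5, -22, -34, -25, -25, 40] -> [-34, -25, -25, -22, 5, 40] -> [-25, -25, 5]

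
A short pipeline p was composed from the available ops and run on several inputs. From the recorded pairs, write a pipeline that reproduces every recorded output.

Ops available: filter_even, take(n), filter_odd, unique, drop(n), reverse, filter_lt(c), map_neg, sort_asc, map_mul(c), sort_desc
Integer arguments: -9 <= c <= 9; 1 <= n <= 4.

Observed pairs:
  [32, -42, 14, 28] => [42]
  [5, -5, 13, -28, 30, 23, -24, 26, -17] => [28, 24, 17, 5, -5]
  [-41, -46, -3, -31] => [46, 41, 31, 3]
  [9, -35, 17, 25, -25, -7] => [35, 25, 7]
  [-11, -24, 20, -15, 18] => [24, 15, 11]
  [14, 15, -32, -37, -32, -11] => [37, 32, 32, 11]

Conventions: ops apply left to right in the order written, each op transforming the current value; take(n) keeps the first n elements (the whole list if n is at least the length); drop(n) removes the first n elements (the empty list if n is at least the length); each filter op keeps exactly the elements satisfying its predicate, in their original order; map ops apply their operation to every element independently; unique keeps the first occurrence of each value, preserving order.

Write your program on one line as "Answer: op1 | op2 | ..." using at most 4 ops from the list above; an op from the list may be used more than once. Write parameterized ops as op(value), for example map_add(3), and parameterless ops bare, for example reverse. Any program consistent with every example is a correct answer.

filter_lt(6) | reverse | map_neg | sort_desc

Check, running the answer program on each example:
  [32, -42, 14, 28] -> [-42] -> [-42] -> [42] -> [42]
  [5, -5, 13, -28, 30, 23, -24, 26, -17] -> [5, -5, -28, -24, -17] -> [-17, -24, -28, -5, 5] -> [17, 24, 28, 5, -5] -> [28, 24, 17, 5, -5]
  [-41, -46, -3, -31] -> [-41, -46, -3, -31] -> [-31, -3, -46, -41] -> [31, 3, 46, 41] -> [46, 41, 31, 3]
  [9, -35, 17, 25, -25, -7] -> [-35, -25, -7] -> [-7, -25, -35] -> [7, 25, 35] -> [35, 25, 7]
  [-11, -24, 20, -15, 18] -> [-11, -24, -15] -> [-15, -24, -11] -> [15, 24, 11] -> [24, 15, 11]
  [14, 15, -32, -37, -32, -11] -> [-32, -37, -32, -11] -> [-11, -32, -37, -32] -> [11, 32, 37, 32] -> [37, 32, 32, 11]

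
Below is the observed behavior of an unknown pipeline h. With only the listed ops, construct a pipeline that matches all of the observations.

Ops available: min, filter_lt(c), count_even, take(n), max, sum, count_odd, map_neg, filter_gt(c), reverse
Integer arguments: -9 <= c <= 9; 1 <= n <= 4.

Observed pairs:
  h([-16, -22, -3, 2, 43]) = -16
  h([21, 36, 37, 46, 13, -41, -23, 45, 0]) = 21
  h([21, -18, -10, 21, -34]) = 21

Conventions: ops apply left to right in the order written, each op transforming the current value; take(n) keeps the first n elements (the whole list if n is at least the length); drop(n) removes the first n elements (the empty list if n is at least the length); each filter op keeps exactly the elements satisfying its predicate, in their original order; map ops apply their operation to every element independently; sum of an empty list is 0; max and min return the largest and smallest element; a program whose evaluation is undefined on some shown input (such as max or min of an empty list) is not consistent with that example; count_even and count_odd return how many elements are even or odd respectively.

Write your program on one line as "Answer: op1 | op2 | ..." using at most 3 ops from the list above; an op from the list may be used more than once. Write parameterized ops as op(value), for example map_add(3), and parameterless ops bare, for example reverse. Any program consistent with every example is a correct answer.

take(1) | min

Check, running the answer program on each example:
  [-16, -22, -3, 2, 43] -> [-16] -> -16
  [21, 36, 37, 46, 13, -41, -23, 45, 0] -> [21] -> 21
  [21, -18, -10, 21, -34] -> [21] -> 21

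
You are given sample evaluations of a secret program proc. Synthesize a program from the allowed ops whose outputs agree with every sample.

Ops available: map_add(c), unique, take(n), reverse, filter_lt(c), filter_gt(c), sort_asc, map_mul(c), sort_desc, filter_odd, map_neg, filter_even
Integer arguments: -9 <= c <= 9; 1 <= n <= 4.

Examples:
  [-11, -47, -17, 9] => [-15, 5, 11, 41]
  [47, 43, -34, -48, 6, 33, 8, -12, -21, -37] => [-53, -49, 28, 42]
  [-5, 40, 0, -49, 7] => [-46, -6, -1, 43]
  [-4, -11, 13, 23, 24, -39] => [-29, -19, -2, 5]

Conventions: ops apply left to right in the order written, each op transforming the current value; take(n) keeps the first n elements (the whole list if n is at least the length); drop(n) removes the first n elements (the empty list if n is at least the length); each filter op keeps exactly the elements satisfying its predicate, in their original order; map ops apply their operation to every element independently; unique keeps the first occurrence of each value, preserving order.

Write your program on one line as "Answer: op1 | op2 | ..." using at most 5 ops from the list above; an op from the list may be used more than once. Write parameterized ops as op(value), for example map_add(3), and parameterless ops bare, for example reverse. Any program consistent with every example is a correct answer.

map_neg | take(4) | sort_asc | map_add(-6)

Check, running the answer program on each example:
  [-11, -47, -17, 9] -> [11, 47, 17, -9] -> [11, 47, 17, -9] -> [-9, 11, 17, 47] -> [-15, 5, 11, 41]
  [47, 43, -34, -48, 6, 33, 8, -12, -21, -37] -> [-47, -43, 34, 48, -6, -33, -8, 12, 21, 37] -> [-47, -43, 34, 48] -> [-47, -43, 34, 48] -> [-53, -49, 28, 42]
  [-5, 40, 0, -49, 7] -> [5, -40, 0, 49, -7] -> [5, -40, 0, 49] -> [-40, 0, 5, 49] -> [-46, -6, -1, 43]
  [-4, -11, 13, 23, 24, -39] -> [4, 11, -13, -23, -24, 39] -> [4, 11, -13, -23] -> [-23, -13, 4, 11] -> [-29, -19, -2, 5]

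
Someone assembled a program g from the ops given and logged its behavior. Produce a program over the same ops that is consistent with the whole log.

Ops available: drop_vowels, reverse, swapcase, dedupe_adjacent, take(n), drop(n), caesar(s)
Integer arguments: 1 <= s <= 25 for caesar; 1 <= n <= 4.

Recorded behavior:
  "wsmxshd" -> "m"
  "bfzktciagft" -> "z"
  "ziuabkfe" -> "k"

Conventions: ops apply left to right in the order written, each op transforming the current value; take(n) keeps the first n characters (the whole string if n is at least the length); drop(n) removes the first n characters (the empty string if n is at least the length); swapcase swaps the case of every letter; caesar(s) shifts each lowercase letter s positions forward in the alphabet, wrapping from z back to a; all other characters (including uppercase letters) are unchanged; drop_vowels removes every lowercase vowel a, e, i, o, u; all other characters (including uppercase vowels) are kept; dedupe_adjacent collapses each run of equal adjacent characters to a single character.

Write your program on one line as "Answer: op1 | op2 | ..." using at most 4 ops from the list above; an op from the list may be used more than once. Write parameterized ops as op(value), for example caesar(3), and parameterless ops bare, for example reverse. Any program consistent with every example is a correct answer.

drop_vowels | take(3) | reverse | take(1)

Check, running the answer program on each example:
  "wsmxshd" -> "wsmxshd" -> "wsm" -> "msw" -> "m"
  "bfzktciagft" -> "bfzktcgft" -> "bfz" -> "zfb" -> "z"
  "ziuabkfe" -> "zbkf" -> "zbk" -> "kbz" -> "k"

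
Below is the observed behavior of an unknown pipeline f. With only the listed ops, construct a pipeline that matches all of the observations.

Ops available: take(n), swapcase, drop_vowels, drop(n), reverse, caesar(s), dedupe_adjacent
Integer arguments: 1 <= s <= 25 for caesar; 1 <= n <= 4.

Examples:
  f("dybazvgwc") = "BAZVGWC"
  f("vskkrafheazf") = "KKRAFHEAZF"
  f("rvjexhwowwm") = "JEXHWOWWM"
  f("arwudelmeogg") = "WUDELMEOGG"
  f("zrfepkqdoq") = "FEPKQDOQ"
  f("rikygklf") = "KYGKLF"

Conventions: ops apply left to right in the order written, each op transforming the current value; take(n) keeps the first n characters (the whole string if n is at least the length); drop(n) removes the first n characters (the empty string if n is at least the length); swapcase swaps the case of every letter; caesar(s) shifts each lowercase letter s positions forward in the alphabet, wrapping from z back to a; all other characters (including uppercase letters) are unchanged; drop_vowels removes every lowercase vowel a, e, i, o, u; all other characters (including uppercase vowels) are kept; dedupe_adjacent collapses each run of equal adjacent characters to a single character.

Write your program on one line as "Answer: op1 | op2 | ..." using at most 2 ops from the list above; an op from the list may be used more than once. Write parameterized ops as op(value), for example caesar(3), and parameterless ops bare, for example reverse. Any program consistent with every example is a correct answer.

swapcase | drop(2)

Check, running the answer program on each example:
  "dybazvgwc" -> "DYBAZVGWC" -> "BAZVGWC"
  "vskkrafheazf" -> "VSKKRAFHEAZF" -> "KKRAFHEAZF"
  "rvjexhwowwm" -> "RVJEXHWOWWM" -> "JEXHWOWWM"
  "arwudelmeogg" -> "ARWUDELMEOGG" -> "WUDELMEOGG"
  "zrfepkqdoq" -> "ZRFEPKQDOQ" -> "FEPKQDOQ"
  "rikygklf" -> "RIKYGKLF" -> "KYGKLF"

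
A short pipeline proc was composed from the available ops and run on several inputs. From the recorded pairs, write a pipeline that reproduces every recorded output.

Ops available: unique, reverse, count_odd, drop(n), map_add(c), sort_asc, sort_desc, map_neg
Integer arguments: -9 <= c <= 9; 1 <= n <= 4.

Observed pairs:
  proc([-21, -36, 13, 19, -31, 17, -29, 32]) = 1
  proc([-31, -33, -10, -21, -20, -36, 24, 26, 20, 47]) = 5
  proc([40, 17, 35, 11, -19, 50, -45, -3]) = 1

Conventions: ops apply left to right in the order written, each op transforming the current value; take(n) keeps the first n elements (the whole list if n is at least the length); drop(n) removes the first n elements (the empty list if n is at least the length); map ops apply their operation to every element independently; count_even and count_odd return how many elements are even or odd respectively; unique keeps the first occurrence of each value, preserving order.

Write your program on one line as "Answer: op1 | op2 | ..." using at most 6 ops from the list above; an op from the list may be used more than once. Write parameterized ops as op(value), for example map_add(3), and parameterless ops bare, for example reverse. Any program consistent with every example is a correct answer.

map_add(7) | drop(1) | map_neg | drop(2) | count_odd

Check, running the answer program on each example:
  [-21, -36, 13, 19, -31, 17, -29, 32] -> [-14, -29, 20, 26, -24, 24, -22, 39] -> [-29, 20, 26, -24, 24, -22, 39] -> [29, -20, -26, 24, -24, 22, -39] -> [-26, 24, -24, 22, -39] -> 1
  [-31, -33, -10, -21, -20, -36, 24, 26, 20, 47] -> [-24, -26, -3, -14, -13, -29, 31, 33, 27, 54] -> [-26, -3, -14, -13, -29, 31, 33, 27, 54] -> [26, 3, 14, 13, 29, -31, -33, -27, -54] -> [14, 13, 29, -31, -33, -27, -54] -> 5
  [40, 17, 35, 11, -19, 50, -45, -3] -> [47, 24, 42, 18, -12, 57, -38, 4] -> [24, 42, 18, -12, 57, -38, 4] -> [-24, -42, -18, 12, -57, 38, -4] -> [-18, 12, -57, 38, -4] -> 1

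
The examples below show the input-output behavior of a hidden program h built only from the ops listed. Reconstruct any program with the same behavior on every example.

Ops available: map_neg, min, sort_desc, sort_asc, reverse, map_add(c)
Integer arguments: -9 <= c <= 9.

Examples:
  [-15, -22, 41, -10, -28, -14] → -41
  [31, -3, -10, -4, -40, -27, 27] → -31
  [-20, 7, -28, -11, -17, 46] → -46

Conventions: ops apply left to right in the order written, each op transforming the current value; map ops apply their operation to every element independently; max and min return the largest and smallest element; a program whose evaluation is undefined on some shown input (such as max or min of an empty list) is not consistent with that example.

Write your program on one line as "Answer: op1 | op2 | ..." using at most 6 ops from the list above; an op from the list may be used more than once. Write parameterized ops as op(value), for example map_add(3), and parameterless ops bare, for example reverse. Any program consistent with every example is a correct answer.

sort_asc | reverse | map_neg | reverse | min

Check, running the answer program on each example:
  [-15, -22, 41, -10, -28, -14] -> [-28, -22, -15, -14, -10, 41] -> [41, -10, -14, -15, -22, -28] -> [-41, 10, 14, 15, 22, 28] -> [28, 22, 15, 14, 10, -41] -> -41
  [31, -3, -10, -4, -40, -27, 27] -> [-40, -27, -10, -4, -3, 27, 31] -> [31, 27, -3, -4, -10, -27, -40] -> [-31, -27, 3, 4, 10, 27, 40] -> [40, 27, 10, 4, 3, -27, -31] -> -31
  [-20, 7, -28, -11, -17, 46] -> [-28, -20, -17, -11, 7, 46] -> [46, 7, -11, -17, -20, -28] -> [-46, -7, 11, 17, 20, 28] -> [28, 20, 17, 11, -7, -46] -> -46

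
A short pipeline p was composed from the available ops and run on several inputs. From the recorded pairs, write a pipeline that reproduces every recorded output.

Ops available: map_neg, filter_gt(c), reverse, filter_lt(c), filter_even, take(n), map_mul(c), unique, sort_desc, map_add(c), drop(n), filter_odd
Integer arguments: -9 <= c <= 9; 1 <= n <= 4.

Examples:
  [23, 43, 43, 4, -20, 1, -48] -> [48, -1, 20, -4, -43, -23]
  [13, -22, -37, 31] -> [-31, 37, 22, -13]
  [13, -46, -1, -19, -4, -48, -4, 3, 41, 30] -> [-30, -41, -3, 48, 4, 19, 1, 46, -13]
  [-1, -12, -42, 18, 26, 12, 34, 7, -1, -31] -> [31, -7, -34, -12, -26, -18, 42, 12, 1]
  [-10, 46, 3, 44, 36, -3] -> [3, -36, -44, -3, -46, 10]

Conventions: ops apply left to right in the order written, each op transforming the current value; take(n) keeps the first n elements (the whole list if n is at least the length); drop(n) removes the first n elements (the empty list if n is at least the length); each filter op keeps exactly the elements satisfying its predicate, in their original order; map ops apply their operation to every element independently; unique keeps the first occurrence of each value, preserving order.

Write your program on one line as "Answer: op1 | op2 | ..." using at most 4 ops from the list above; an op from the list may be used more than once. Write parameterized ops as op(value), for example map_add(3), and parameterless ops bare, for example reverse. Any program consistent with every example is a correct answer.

unique | reverse | map_neg

Check, running the answer program on each example:
  [23, 43, 43, 4, -20, 1, -48] -> [23, 43, 4, -20, 1, -48] -> [-48, 1, -20, 4, 43, 23] -> [48, -1, 20, -4, -43, -23]
  [13, -22, -37, 31] -> [13, -22, -37, 31] -> [31, -37, -22, 13] -> [-31, 37, 22, -13]
  [13, -46, -1, -19, -4, -48, -4, 3, 41, 30] -> [13, -46, -1, -19, -4, -48, 3, 41, 30] -> [30, 41, 3, -48, -4, -19, -1, -46, 13] -> [-30, -41, -3, 48, 4, 19, 1, 46, -13]
  [-1, -12, -42, 18, 26, 12, 34, 7, -1, -31] -> [-1, -12, -42, 18, 26, 12, 34, 7, -31] -> [-31, 7, 34, 12, 26, 18, -42, -12, -1] -> [31, -7, -34, -12, -26, -18, 42, 12, 1]
  [-10, 46, 3, 44, 36, -3] -> [-10, 46, 3, 44, 36, -3] -> [-3, 36, 44, 3, 46, -10] -> [3, -36, -44, -3, -46, 10]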